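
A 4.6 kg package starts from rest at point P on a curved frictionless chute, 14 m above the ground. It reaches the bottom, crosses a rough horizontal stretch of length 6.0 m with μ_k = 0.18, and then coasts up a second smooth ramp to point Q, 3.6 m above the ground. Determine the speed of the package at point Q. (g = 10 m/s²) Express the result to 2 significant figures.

Energy at P: mgh₁ = (4.6)(10)(14) = 644.00 J
Friction loss: W_f = μ_k mg d = 49.68 J
At Q: ½mv² + mgh₂ = mgh₁ − W_f
½mv² = 644.00 − 49.68 − 165.60 = 428.72 J
v = √(2 × 428.72/4.6) = 13.65 m/s

v = 14 m/s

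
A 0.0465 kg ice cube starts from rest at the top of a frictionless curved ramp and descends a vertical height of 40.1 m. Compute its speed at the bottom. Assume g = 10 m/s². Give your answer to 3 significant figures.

Equating total energy at the two states: mgh = ½mv²
The mass cancels from both sides.
v = √(2gh) = √(2 × 10 × 40.1) = √802.00 = 28.32 m/s

v = 28.3 m/s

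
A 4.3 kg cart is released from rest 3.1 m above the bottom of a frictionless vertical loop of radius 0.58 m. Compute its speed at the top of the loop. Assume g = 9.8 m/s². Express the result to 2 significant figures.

v = 6.2 m/s

Energy conservation: mgh = ½mv_top² + mg(2r)
v_top² = 2g(h − 2r) = 2(9.8)(3.1 − 1.160) = 38.02
v_top = 6.166 m/s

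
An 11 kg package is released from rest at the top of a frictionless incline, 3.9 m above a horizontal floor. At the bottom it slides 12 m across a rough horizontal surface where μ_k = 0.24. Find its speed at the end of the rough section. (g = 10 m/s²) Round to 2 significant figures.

v = 4.5 m/s

Energy at the top = energy at the end + work done against friction:
mgh = ½mv² + μ_k m g d
W_f = μ_k mg d = (0.24)(11)(10)(12) = 316.8 J
½mv² = mgh − W_f = 429.00 − 316.8 = 112.20 J
v = √(2 × 112.20/11) = 4.517 m/s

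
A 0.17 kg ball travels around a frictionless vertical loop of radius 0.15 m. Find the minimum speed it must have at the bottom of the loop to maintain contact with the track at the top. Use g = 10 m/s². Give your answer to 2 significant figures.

At the top: mg = mv_top²/r ⇒ v_top² = gr = 1.500 m²/s²
Energy from bottom to top (height 2r): ½mv_bot² = ½mv_top² + mg(2r)
v_bot² = gr + 4gr = 5gr = 7.500
v_bot = √(5gr) = 2.739 m/s

v = 2.7 m/s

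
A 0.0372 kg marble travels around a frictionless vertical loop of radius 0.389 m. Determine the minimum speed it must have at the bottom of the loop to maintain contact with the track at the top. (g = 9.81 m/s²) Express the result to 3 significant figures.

v = 4.37 m/s

At the top: mg = mv_top²/r ⇒ v_top² = gr = 3.816 m²/s²
Energy from bottom to top (height 2r): ½mv_bot² = ½mv_top² + mg(2r)
v_bot² = gr + 4gr = 5gr = 19.08
v_bot = √(5gr) = 4.368 m/s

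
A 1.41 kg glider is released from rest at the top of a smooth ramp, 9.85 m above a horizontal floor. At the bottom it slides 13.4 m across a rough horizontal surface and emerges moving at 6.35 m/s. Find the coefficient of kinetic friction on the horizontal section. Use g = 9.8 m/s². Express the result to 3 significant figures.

μ_k = 0.582

Applying the work–energy principle:
mgh = ½mv² + μ_k m g d
mgh = 136.11 J; ½mv² = 28.427 J
W_f = 136.11 − 28.427 = 107.7 J
μ_k = W_f/(mg·d) = 107.7/(13.82 × 13.4) = 0.5815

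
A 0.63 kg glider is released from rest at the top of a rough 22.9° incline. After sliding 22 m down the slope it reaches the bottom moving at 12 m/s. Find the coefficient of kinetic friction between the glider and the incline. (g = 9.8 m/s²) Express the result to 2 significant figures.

Energy balance down the incline: mg L sinθ − ½mv² = μ_k (mg cosθ) L
mgL sinθ = 52.854 J; ½mv² = 45.360 J
W_f = 52.854 − 45.360 = 7.494 J
μ_k = W_f/(mg cosθ · L) = 7.494/(5.687 × 22) = 0.05989

μ_k = 0.060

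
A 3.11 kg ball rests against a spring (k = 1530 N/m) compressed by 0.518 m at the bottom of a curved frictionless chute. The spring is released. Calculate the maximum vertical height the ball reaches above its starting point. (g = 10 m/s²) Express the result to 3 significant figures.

Energy conservation from release to the highest point: ½kx² = mgh
h = kx²/(2mg) = (1530)(0.518)²/(2 × 3.11 × 10) = 6.600 m

h = 6.60 m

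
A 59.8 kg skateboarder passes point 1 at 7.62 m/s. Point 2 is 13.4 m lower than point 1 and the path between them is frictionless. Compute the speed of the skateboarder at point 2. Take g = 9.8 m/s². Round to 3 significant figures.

v = 17.9 m/s

By conservation of mechanical energy, ½mv₀² + mgh = ½mv²
v² = v₀² + 2gh = (7.62)² + 2(9.8)(13.4) = 320.70
v = √320.70 = 17.91 m/s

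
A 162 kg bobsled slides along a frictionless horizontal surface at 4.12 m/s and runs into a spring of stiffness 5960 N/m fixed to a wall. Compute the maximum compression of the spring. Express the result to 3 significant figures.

x = 0.679 m

Conservation of energy between contact and max compression: ½mv² = ½kx²
x = v√(m/k) = 4.12 × √(162/5960) = 0.6793 m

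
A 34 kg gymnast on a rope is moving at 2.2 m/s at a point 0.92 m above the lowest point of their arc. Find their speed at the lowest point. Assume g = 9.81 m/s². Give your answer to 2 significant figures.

v = 4.8 m/s

Mechanical energy is conserved (no friction): ½mv₀² + mgh = ½mv²
v² = v₀² + 2gh = (2.2)² + 2(9.81)(0.92) = 22.890
v = √22.890 = 4.784 m/s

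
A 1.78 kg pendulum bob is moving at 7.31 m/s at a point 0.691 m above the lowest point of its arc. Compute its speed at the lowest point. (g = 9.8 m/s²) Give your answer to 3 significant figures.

v = 8.18 m/s

By conservation of mechanical energy, ½mv₀² + mgh = ½mv²
The mass cancels from both sides.
v² = v₀² + 2gh = (7.31)² + 2(9.8)(0.691) = 66.980
v = √66.980 = 8.184 m/s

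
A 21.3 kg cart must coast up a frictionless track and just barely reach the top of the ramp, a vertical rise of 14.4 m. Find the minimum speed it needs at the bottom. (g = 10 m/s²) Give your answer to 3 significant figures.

v = 17.0 m/s

At the top it is momentarily at rest, so all KE converts to PE: ½mv² = mgh
v = √(2gh) = √(2 × 10 × 14.4) = 16.97 m/s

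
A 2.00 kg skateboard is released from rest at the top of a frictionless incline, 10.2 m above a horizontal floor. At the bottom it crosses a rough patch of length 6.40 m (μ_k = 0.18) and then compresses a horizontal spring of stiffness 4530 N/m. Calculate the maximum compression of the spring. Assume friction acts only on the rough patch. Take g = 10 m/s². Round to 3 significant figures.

Initial energy: E₁ = mgh = (2.00)(10)(10.2) = 204.00 J
Friction removes W_f = μ_k mg d = (0.18)(2.00)(10)(6.40) = 23.04 J
Energy reaching the spring: E = 204.00 − 23.04 = 180.96 J
At max compression ½kx² = E ⇒ x = √(2E/k) = √(2 × 180.96/4530) = 0.2827 m

x = 0.283 m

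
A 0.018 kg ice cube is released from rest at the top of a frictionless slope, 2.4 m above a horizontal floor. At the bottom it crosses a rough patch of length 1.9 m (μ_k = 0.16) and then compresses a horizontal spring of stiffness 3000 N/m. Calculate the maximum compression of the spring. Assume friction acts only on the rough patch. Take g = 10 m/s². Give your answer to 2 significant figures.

Initial energy: E₁ = mgh = (0.018)(10)(2.4) = 0.43200 J
Friction removes W_f = μ_k mg d = (0.16)(0.018)(10)(1.9) = 0.05472 J
Energy reaching the spring: E = 0.43200 − 0.05472 = 0.37728 J
At max compression ½kx² = E ⇒ x = √(2E/k) = √(2 × 0.37728/3000) = 0.01586 m

x = 0.016 m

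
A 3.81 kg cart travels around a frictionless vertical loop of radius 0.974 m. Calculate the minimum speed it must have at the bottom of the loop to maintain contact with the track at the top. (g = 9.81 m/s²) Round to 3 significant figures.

v = 6.91 m/s

At the top: mg = mv_top²/r ⇒ v_top² = gr = 9.555 m²/s²
Energy from bottom to top (height 2r): ½mv_bot² = ½mv_top² + mg(2r)
v_bot² = gr + 4gr = 5gr = 47.77
v_bot = √(5gr) = 6.912 m/s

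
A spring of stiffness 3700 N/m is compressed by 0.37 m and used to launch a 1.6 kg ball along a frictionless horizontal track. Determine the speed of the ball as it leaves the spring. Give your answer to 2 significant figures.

v = 18 m/s

Spring PE converts entirely to kinetic energy: ½kx² = ½mv²
v = x√(k/m) = 0.37 × √(3700/1.6) = 17.79 m/s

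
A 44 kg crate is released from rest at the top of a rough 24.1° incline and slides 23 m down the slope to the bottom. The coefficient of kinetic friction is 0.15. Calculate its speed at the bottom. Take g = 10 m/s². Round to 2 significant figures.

Work–energy: mg(L sinθ) − μ_k(mg cosθ)L = ½mv²
mgh = mgL sinθ = (44)(10)(23)sin24.1° = 4132.3 J
W_f = μ_k mg cosθ · L = (0.15)(44)(10)cos24.1°·23 = 1386 J
½mv² = 4132.3 − 1386 = 2746.6 J
v = √(2 × 2746.6/44) = 11.17 m/s

v = 11 m/s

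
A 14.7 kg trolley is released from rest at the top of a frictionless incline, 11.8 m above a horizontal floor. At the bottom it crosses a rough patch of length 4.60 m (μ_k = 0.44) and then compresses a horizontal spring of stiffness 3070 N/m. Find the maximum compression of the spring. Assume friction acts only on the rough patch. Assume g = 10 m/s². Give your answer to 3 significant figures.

x = 0.968 m

Initial energy: E₁ = mgh = (14.7)(10)(11.8) = 1734.6 J
Friction removes W_f = μ_k mg d = (0.44)(14.7)(10)(4.60) = 297.5 J
Energy reaching the spring: E = 1734.6 − 297.5 = 1437.1 J
At max compression ½kx² = E ⇒ x = √(2E/k) = √(2 × 1437.1/3070) = 0.9676 m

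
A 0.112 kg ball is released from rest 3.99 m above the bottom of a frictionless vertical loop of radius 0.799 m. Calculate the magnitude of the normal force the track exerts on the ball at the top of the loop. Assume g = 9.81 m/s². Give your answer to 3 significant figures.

N = 5.48 N

Energy from release to top (height 2r): mgh = ½mv_top² + mg(2r)
v_top² = 2g(h − 2r) = 2(9.81)(3.99 − 1.598) = 46.931 m²/s²
At the top, both N and weight point toward the centre: N + mg = mv_top²/r
N = m(v_top²/r − g) = 0.112(46.931/0.799 − 9.81) = 5.480 N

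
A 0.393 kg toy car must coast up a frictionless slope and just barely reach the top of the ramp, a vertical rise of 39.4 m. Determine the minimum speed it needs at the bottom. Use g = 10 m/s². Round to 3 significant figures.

v = 28.1 m/s

At the top it is momentarily at rest, so all KE converts to PE: ½mv² = mgh
v = √(2gh) = √(2 × 10 × 39.4) = 28.07 m/s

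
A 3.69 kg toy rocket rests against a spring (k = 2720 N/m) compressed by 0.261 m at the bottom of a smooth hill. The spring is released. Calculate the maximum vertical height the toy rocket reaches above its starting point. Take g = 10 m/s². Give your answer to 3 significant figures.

h = 2.51 m

At maximum height the toy rocket is at rest, so ½kx² = mgh
h = kx²/(2mg) = (2720)(0.261)²/(2 × 3.69 × 10) = 2.511 m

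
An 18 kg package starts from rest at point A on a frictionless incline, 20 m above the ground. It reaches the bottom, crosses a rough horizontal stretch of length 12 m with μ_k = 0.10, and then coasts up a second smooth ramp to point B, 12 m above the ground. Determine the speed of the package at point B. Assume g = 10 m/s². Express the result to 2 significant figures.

Energy at A: mgh₁ = (18)(10)(20) = 3600.0 J
Friction loss: W_f = μ_k mg d = 216.0 J
At B: ½mv² + mgh₂ = mgh₁ − W_f
½mv² = 3600.0 − 216.0 − 2160.0 = 1224.0 J
v = √(2 × 1224.0/18) = 11.66 m/s

v = 12 m/s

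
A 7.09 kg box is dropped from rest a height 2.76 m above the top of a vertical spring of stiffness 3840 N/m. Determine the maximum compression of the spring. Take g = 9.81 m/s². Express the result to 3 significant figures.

Take the reference level at the top of the uncompressed spring. At max compression the box has fallen H + x and is momentarily at rest:
mg(H + x) = ½kx²
½(3840)x² − (7.09)(9.81)x − (7.09)(9.81)(2.76) = 0
1920x² − 69.55x − 192.0 = 0
x = [69.55 + √(4838 + 1.4743e+06)]/(2 × 1920) = 0.3348 m

x = 0.335 m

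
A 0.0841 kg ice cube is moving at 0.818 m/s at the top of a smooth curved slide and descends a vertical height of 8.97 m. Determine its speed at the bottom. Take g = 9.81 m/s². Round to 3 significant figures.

v = 13.3 m/s

Mechanical energy is conserved (no friction): ½mv₀² + mgh = ½mv²
v² = v₀² + 2gh = (0.818)² + 2(9.81)(8.97) = 176.66
v = √176.66 = 13.29 m/s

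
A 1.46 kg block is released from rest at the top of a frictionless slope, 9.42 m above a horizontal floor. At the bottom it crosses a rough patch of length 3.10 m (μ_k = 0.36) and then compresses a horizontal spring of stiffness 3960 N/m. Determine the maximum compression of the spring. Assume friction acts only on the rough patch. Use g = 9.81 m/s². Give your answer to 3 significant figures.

x = 0.245 m

Initial energy: E₁ = mgh = (1.46)(9.81)(9.42) = 134.92 J
Friction removes W_f = μ_k mg d = (0.36)(1.46)(9.81)(3.10) = 15.98 J
Energy reaching the spring: E = 134.92 − 15.98 = 118.93 J
At max compression ½kx² = E ⇒ x = √(2E/k) = √(2 × 118.93/3960) = 0.2451 m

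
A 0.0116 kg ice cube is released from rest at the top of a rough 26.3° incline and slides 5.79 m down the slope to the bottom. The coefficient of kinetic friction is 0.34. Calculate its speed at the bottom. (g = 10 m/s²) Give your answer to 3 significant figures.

v = 4.00 m/s

Work–energy: mg(L sinθ) − μ_k(mg cosθ)L = ½mv²
mgh = mgL sinθ = (0.0116)(10)(5.79)sin26.3° = 0.29758 J
W_f = μ_k mg cosθ · L = (0.34)(0.0116)(10)cos26.3°·5.79 = 0.2047 J
½mv² = 0.29758 − 0.2047 = 0.092865 J
v = √(2 × 0.092865/0.0116) = 4.001 m/s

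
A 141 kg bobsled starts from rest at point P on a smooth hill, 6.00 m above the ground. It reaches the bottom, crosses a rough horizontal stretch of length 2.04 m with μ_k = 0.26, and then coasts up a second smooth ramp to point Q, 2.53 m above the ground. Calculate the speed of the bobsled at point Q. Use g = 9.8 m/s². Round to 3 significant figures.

v = 7.59 m/s

Energy at P: mgh₁ = (141)(9.8)(6.00) = 8290.8 J
Friction loss: W_f = μ_k mg d = 732.9 J
At Q: ½mv² + mgh₂ = mgh₁ − W_f
½mv² = 8290.8 − 732.9 − 3496.0 = 4061.9 J
v = √(2 × 4061.9/141) = 7.591 m/s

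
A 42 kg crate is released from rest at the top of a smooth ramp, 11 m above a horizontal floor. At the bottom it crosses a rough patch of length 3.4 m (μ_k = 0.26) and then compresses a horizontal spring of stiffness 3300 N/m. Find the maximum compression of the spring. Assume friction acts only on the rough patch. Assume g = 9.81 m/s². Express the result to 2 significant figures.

Initial energy: E₁ = mgh = (42)(9.81)(11) = 4532.2 J
Friction removes W_f = μ_k mg d = (0.26)(42)(9.81)(3.4) = 364.2 J
Energy reaching the spring: E = 4532.2 − 364.2 = 4168.0 J
At max compression ½kx² = E ⇒ x = √(2E/k) = √(2 × 4168.0/3300) = 1.589 m

x = 1.6 m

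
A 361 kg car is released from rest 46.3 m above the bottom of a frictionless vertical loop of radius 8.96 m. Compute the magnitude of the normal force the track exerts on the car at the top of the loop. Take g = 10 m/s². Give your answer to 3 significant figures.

N = 19300 N

Energy from release to top (height 2r): mgh = ½mv_top² + mg(2r)
v_top² = 2g(h − 2r) = 2(10)(46.3 − 17.92) = 567.60 m²/s²
At the top, both N and weight point toward the centre: N + mg = mv_top²/r
N = m(v_top²/r − g) = 361(567.60/8.96 − 10) = 19259 N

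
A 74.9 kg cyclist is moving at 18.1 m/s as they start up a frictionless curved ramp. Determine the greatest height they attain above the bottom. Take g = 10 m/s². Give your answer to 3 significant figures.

h = 16.4 m

Setting KE at the bottom equal to PE gained: ½mv² = mgh
h = v²/(2g) = 18.1²/(2 × 10) = 16.38 m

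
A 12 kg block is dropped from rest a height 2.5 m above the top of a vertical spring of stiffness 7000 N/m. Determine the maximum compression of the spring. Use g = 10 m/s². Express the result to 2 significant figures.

Take the reference level at the top of the uncompressed spring. At max compression the block has fallen H + x and is momentarily at rest:
mg(H + x) = ½kx²
½(7000)x² − (12)(10)x − (12)(10)(2.5) = 0
3500x² − 120.0x − 300.0 = 0
x = [120.0 + √(14400 + 4.2000e+06)]/(2 × 3500) = 0.3104 m

x = 0.31 m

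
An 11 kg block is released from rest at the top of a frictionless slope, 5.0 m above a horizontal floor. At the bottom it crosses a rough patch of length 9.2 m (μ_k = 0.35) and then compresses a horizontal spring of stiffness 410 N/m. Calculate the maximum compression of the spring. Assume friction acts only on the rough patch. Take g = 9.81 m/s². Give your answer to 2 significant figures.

Initial energy: E₁ = mgh = (11)(9.81)(5.0) = 539.55 J
Friction removes W_f = μ_k mg d = (0.35)(11)(9.81)(9.2) = 347.5 J
Energy reaching the spring: E = 539.55 − 347.5 = 192.08 J
At max compression ½kx² = E ⇒ x = √(2E/k) = √(2 × 192.08/410) = 0.9680 m

x = 0.97 m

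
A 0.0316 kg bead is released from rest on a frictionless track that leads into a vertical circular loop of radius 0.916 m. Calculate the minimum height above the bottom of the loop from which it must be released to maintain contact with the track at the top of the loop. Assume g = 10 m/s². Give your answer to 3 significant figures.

h = 2.29 m

At the top, for minimum speed gravity alone supplies the centripetal force: mg = mv_top²/r ⇒ v_top² = gr = 9.160 m²/s²
Energy conservation from release height h to the top (height 2r): mgh = ½mv_top² + mg(2r)
h = v_top²/(2g) + 2r = r/2 + 2r = 5r/2 = 2.290 m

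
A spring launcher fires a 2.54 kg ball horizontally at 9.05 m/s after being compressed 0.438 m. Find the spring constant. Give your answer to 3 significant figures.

k = 1080 N/m

½kx² = ½mv²
k = mv²/x² = (2.54)(9.05)²/(0.438)² = 1084 N/m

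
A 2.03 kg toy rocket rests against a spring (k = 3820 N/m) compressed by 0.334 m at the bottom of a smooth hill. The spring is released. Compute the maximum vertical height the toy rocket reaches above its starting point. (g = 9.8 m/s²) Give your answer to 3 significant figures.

All spring PE becomes gravitational PE at the highest point: ½kx² = mgh
h = kx²/(2mg) = (3820)(0.334)²/(2 × 2.03 × 9.8) = 10.71 m

h = 10.7 m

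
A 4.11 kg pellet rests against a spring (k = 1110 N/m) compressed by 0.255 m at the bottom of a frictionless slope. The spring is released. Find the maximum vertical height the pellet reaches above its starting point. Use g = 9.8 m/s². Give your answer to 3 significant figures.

All spring PE becomes gravitational PE at the highest point: ½kx² = mgh
h = kx²/(2mg) = (1110)(0.255)²/(2 × 4.11 × 9.8) = 0.8960 m

h = 0.896 m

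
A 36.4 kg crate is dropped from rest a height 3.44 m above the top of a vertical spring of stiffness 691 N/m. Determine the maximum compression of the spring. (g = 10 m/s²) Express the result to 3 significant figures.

x = 2.50 m

Measuring PE from the top of the relaxed spring, at max compression the crate has dropped H + x with zero KE, so:
mg(H + x) = ½kx²
½(691)x² − (36.4)(10)x − (36.4)(10)(3.44) = 0
345.5x² − 364.0x − 1252 = 0
x = [364.0 + √(132496 + 1.7305e+06)]/(2 × 345.5) = 2.502 m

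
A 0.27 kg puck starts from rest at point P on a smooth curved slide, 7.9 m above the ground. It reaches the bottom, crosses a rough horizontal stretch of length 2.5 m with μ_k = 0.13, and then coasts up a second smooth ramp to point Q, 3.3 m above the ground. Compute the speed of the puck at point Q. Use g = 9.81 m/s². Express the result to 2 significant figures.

Energy at P: mgh₁ = (0.27)(9.81)(7.9) = 20.925 J
Friction loss: W_f = μ_k mg d = 0.8608 J
At Q: ½mv² + mgh₂ = mgh₁ − W_f
½mv² = 20.925 − 0.8608 − 8.7407 = 11.323 J
v = √(2 × 11.323/0.27) = 9.158 m/s

v = 9.2 m/s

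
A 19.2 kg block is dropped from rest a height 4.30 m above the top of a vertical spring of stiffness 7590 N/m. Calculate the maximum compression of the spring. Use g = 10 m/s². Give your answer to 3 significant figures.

x = 0.492 m

Take the reference level at the top of the uncompressed spring. At max compression the block has fallen H + x and is momentarily at rest:
mg(H + x) = ½kx²
½(7590)x² − (19.2)(10)x − (19.2)(10)(4.30) = 0
3795x² − 192.0x − 825.6 = 0
x = [192.0 + √(36864 + 1.2533e+07)]/(2 × 3795) = 0.4924 m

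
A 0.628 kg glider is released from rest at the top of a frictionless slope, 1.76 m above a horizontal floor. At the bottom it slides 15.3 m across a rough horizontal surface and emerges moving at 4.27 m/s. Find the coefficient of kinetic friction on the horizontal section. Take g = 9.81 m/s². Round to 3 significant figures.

μ_k = 0.0543

Energy at the top = energy at the end + work done against friction:
mgh = ½mv² + μ_k m g d
mgh = 10.843 J; ½mv² = 5.7251 J
W_f = 10.843 − 5.7251 = 5.118 J
μ_k = W_f/(mg·d) = 5.118/(6.161 × 15.3) = 0.05429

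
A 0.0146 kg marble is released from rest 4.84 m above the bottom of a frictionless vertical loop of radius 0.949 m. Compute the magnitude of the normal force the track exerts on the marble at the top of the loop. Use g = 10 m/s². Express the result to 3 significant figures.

N = 0.759 N

Energy from release to top (height 2r): mgh = ½mv_top² + mg(2r)
v_top² = 2g(h − 2r) = 2(10)(4.84 − 1.898) = 58.840 m²/s²
At the top, both N and weight point toward the centre: N + mg = mv_top²/r
N = m(v_top²/r − g) = 0.0146(58.840/0.949 − 10) = 0.7592 N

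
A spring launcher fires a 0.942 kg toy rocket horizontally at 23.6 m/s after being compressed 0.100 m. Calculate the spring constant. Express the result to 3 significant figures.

k = 52500 N/m

Spring PE at full compression equals KE at release: ½kx² = ½mv²
k = mv²/x² = (0.942)(23.6)²/(0.100)² = 52466 N/m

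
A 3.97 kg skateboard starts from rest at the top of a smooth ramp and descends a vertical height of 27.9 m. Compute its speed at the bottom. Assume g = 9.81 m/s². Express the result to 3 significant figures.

v = 23.4 m/s

Equating total energy at the two states: mgh = ½mv²
v = √(2gh) = √(2 × 9.81 × 27.9) = √547.40 = 23.40 m/s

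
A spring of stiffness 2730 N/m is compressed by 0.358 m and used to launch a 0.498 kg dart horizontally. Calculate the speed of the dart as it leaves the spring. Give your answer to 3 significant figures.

v = 26.5 m/s

Conservation of energy: ½kx² = ½mv²
v = x√(k/m) = 0.358 × √(2730/0.498) = 26.51 m/s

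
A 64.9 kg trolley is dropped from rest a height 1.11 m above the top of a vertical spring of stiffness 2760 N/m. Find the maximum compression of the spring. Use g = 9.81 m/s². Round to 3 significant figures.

Measuring PE from the top of the relaxed spring, at max compression the trolley has dropped H + x with zero KE, so:
mg(H + x) = ½kx²
½(2760)x² − (64.9)(9.81)x − (64.9)(9.81)(1.11) = 0
1380x² − 636.7x − 706.7 = 0
x = [636.7 + √(405347 + 3.9010e+06)]/(2 × 1380) = 0.9826 m

x = 0.983 m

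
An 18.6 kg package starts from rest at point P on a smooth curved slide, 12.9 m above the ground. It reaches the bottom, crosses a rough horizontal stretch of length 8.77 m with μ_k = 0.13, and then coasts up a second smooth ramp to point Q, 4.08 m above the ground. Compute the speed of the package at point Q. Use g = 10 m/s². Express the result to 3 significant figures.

Energy at P: mgh₁ = (18.6)(10)(12.9) = 2399.4 J
Friction loss: W_f = μ_k mg d = 212.1 J
At Q: ½mv² + mgh₂ = mgh₁ − W_f
½mv² = 2399.4 − 212.1 − 758.88 = 1428.5 J
v = √(2 × 1428.5/18.6) = 12.39 m/s

v = 12.4 m/s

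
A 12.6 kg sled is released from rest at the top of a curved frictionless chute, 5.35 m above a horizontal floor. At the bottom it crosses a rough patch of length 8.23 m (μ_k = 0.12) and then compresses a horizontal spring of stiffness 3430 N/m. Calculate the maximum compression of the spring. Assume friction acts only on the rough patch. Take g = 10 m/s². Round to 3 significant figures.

Initial energy: E₁ = mgh = (12.6)(10)(5.35) = 674.10 J
Friction removes W_f = μ_k mg d = (0.12)(12.6)(10)(8.23) = 124.4 J
Energy reaching the spring: E = 674.10 − 124.4 = 549.66 J
At max compression ½kx² = E ⇒ x = √(2E/k) = √(2 × 549.66/3430) = 0.5661 m

x = 0.566 m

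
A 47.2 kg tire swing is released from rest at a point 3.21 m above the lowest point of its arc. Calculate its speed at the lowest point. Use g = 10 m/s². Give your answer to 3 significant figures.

v = 8.01 m/s

Equating total energy at the two states: mgh = ½mv²
v = √(2gh) = √(2 × 10 × 3.21) = √64.200 = 8.012 m/s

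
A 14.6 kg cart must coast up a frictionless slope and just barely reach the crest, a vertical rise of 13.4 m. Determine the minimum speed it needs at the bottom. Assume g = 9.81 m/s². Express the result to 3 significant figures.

v = 16.2 m/s

At the top it is momentarily at rest, so all KE converts to PE: ½mv² = mgh
v = √(2gh) = √(2 × 9.81 × 13.4) = 16.21 m/s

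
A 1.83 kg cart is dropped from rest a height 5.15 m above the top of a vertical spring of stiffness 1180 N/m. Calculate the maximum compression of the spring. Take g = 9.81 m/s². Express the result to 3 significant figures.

x = 0.411 m

Measuring PE from the top of the relaxed spring, at max compression the cart has dropped H + x with zero KE, so:
mg(H + x) = ½kx²
½(1180)x² − (1.83)(9.81)x − (1.83)(9.81)(5.15) = 0
590.0x² − 17.95x − 92.45 = 0
x = [17.95 + √(322.3 + 218192)]/(2 × 590.0) = 0.4114 m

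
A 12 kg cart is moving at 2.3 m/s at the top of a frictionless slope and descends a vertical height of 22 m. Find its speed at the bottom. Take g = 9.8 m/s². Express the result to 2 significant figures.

Equating total energy at the two states: ½mv₀² + mgh = ½mv²
The mass cancels from both sides.
v² = v₀² + 2gh = (2.3)² + 2(9.8)(22) = 436.49
v = √436.49 = 20.89 m/s

v = 21 m/s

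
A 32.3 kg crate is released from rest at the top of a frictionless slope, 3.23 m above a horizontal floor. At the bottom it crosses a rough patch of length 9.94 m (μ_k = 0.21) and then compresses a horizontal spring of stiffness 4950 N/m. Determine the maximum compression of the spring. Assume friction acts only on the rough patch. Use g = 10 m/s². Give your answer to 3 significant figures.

x = 0.386 m

Initial energy: E₁ = mgh = (32.3)(10)(3.23) = 1043.3 J
Friction removes W_f = μ_k mg d = (0.21)(32.3)(10)(9.94) = 674.2 J
Energy reaching the spring: E = 1043.3 − 674.2 = 369.06 J
At max compression ½kx² = E ⇒ x = √(2E/k) = √(2 × 369.06/4950) = 0.3862 m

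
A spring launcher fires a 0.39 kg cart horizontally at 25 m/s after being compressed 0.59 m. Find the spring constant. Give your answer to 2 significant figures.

k = 700 N/m

Energy stored in the spring equals the launch KE: ½kx² = ½mv²
k = mv²/x² = (0.39)(25)²/(0.59)² = 700.2 N/m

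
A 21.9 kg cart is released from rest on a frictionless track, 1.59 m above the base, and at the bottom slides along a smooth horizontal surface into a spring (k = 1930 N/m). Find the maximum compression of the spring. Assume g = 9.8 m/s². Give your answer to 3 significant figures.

Energy conservation (no friction) from release to max compression: mgh = ½kx²
x = √(2mgh/k) = √(2 × 21.9 × 9.8 × 1.59 / 1930) = 0.5947 m

x = 0.595 m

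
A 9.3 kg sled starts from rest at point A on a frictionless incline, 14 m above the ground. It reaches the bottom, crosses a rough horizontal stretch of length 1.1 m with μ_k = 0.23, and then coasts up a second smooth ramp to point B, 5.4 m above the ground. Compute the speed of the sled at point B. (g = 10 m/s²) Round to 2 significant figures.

v = 13 m/s

Energy at A: mgh₁ = (9.3)(10)(14) = 1302.0 J
Friction loss: W_f = μ_k mg d = 23.53 J
At B: ½mv² + mgh₂ = mgh₁ − W_f
½mv² = 1302.0 − 23.53 − 502.20 = 776.27 J
v = √(2 × 776.27/9.3) = 12.92 m/s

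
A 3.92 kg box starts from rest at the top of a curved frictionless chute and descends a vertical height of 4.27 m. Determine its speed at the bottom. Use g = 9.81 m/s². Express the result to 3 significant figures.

v = 9.15 m/s

By conservation of mechanical energy, mgh = ½mv²
v = √(2gh) = √(2 × 9.81 × 4.27) = √83.777 = 9.153 m/s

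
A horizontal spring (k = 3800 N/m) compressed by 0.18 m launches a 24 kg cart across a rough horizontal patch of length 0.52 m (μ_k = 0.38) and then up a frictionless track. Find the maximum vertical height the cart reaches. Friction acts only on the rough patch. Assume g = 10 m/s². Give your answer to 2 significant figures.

Spring energy: E₀ = ½kx² = ½(3800)(0.18)² = 61.560 J
Friction: W_f = μ_k mg d = (0.38)(24)(10)(0.52) = 47.42 J
Energy at base of ramp: E = 61.560 − 47.42 = 14.136 J
At max height all remaining energy is PE: mgh = E ⇒ h = E/(mg) = 14.136/(24 × 10) = 0.05890 m

h = 0.059 m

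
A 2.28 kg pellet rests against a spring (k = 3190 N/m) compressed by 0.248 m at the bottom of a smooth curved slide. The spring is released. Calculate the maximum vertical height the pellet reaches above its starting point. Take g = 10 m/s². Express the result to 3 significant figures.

h = 4.30 m

All spring PE becomes gravitational PE at the highest point: ½kx² = mgh
h = kx²/(2mg) = (3190)(0.248)²/(2 × 2.28 × 10) = 4.303 m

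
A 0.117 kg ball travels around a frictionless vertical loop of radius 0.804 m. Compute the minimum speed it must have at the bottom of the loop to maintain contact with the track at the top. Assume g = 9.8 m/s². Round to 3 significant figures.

v = 6.28 m/s

At the top: mg = mv_top²/r ⇒ v_top² = gr = 7.879 m²/s²
Energy from bottom to top (height 2r): ½mv_bot² = ½mv_top² + mg(2r)
v_bot² = gr + 4gr = 5gr = 39.40
v_bot = √(5gr) = 6.277 m/s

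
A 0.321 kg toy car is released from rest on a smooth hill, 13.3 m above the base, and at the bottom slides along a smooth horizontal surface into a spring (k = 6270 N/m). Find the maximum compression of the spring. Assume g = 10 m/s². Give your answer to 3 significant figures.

At max compression the car is momentarily at rest: mgh = ½kx²
x = √(2mgh/k) = √(2 × 0.321 × 10 × 13.3 / 6270) = 0.1167 m

x = 0.117 m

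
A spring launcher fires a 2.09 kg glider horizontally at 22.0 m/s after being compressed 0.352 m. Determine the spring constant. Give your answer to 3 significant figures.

k = 8160 N/m

Spring PE at full compression equals KE at release: ½kx² = ½mv²
k = mv²/x² = (2.09)(22.0)²/(0.352)² = 8164 N/m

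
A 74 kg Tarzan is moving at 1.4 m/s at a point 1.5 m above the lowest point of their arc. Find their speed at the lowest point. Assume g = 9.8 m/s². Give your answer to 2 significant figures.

Energy conservation between the two points: ½mv₀² + mgh = ½mv²
v² = v₀² + 2gh = (1.4)² + 2(9.8)(1.5) = 31.360
v = √31.360 = 5.600 m/s

v = 5.6 m/s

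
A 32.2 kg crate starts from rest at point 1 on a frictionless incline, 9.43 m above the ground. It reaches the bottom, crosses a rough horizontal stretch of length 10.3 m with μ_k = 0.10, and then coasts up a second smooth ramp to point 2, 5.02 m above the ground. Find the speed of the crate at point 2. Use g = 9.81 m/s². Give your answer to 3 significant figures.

v = 8.14 m/s

Energy at 1: mgh₁ = (32.2)(9.81)(9.43) = 2978.8 J
Friction loss: W_f = μ_k mg d = 325.4 J
At 2: ½mv² + mgh₂ = mgh₁ − W_f
½mv² = 2978.8 − 325.4 − 1585.7 = 1067.7 J
v = √(2 × 1067.7/32.2) = 8.143 m/s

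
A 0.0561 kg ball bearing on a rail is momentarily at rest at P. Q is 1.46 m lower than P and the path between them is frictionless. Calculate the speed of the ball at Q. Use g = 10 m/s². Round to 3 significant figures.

v = 5.40 m/s

Equating total energy at the two states: mgh = ½mv²
v = √(2gh) = √(2 × 10 × 1.46) = √29.200 = 5.404 m/s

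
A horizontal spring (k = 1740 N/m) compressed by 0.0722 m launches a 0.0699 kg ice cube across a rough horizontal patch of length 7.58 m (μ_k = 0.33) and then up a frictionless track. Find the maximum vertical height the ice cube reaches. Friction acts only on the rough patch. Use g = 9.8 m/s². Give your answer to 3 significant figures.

Spring energy: E₀ = ½kx² = ½(1740)(0.0722)² = 4.5352 J
Friction: W_f = μ_k mg d = (0.33)(0.0699)(9.8)(7.58) = 1.714 J
Energy at base of ramp: E = 4.5352 − 1.714 = 2.8217 J
At max height all remaining energy is PE: mgh = E ⇒ h = E/(mg) = 2.8217/(0.0699 × 9.8) = 4.119 m

h = 4.12 m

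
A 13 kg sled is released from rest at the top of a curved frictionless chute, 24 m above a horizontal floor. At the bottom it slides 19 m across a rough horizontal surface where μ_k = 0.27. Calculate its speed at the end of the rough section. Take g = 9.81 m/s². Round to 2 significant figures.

Applying the work–energy principle:
mgh = ½mv² + μ_k m g d
W_f = μ_k mg d = (0.27)(13)(9.81)(19) = 654.2 J
½mv² = mgh − W_f = 3060.7 − 654.2 = 2406.5 J
v = √(2 × 2406.5/13) = 19.24 m/s

v = 19 m/s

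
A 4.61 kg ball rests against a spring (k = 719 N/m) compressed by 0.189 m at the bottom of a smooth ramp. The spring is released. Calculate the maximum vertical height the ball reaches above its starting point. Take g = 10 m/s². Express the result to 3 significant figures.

h = 0.279 m

Energy conservation from release to the highest point: ½kx² = mgh
h = kx²/(2mg) = (719)(0.189)²/(2 × 4.61 × 10) = 0.2786 m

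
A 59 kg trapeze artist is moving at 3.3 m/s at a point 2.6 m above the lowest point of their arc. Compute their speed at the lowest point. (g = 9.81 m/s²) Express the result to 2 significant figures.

v = 7.9 m/s

Energy conservation between the two points: ½mv₀² + mgh = ½mv²
v² = v₀² + 2gh = (3.3)² + 2(9.81)(2.6) = 61.902
v = √61.902 = 7.868 m/s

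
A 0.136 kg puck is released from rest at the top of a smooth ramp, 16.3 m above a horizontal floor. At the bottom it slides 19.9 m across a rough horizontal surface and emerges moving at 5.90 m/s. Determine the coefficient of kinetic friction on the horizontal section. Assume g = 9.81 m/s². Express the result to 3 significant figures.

μ_k = 0.730

Energy bookkeeping (friction removes W_f = μ_k N d):
mgh = ½mv² + μ_k m g d
mgh = 21.747 J; ½mv² = 2.3671 J
W_f = 21.747 − 2.3671 = 19.38 J
μ_k = W_f/(mg·d) = 19.38/(1.334 × 19.9) = 0.7299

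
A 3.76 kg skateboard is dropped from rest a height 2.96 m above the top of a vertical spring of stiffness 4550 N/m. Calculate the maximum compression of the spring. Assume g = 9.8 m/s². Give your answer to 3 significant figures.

Take the reference level at the top of the uncompressed spring. At max compression the skateboard has fallen H + x and is momentarily at rest:
mg(H + x) = ½kx²
½(4550)x² − (3.76)(9.8)x − (3.76)(9.8)(2.96) = 0
2275x² − 36.85x − 109.1 = 0
x = [36.85 + √(1358 + 992538)]/(2 × 2275) = 0.2272 m

x = 0.227 m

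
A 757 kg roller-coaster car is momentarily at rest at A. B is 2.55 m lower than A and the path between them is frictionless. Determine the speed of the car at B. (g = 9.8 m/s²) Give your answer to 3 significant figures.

Energy conservation between the two points: mgh = ½mv²
v = √(2gh) = √(2 × 9.8 × 2.55) = √49.980 = 7.070 m/s

v = 7.07 m/s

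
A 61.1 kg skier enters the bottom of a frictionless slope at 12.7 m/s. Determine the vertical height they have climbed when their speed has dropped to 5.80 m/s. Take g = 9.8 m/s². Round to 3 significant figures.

h = 6.51 m

Energy balance between the two points: ½mv₁² = ½mv₂² + mgh
h = (v₁² − v₂²)/(2g) = (12.7² − 5.80²)/(2 × 9.8) = 6.513 m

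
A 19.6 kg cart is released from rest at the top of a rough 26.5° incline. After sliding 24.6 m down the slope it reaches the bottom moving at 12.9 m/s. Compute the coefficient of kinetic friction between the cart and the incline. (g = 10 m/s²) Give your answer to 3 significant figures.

The energy dissipated by friction is the PE lost minus the KE gained:
mgL sinθ = 2151.4 J; ½mv² = 1630.8 J
W_f = 2151.4 − 1630.8 = 520.6 J
μ_k = W_f/(mg cosθ · L) = 520.6/(175.4 × 24.6) = 0.1206

μ_k = 0.121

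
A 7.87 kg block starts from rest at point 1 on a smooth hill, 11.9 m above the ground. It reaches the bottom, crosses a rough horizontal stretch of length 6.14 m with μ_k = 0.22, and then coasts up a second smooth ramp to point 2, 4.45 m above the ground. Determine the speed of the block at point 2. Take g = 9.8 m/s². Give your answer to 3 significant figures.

v = 10.9 m/s

Energy at 1: mgh₁ = (7.87)(9.8)(11.9) = 917.80 J
Friction loss: W_f = μ_k mg d = 104.2 J
At 2: ½mv² + mgh₂ = mgh₁ − W_f
½mv² = 917.80 − 104.2 − 343.21 = 470.41 J
v = √(2 × 470.41/7.87) = 10.93 m/s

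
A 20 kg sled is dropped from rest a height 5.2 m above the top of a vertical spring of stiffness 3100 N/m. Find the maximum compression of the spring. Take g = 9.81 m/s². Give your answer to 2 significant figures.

Let x be the compression. The total drop is H + x, and the sled is instantaneously at rest at max compression, so energy conservation gives:
mg(H + x) = ½kx²
½(3100)x² − (20)(9.81)x − (20)(9.81)(5.2) = 0
1550x² − 196.2x − 1020 = 0
x = [196.2 + √(38494 + 6.3255e+06)]/(2 × 1550) = 0.8771 m

x = 0.88 m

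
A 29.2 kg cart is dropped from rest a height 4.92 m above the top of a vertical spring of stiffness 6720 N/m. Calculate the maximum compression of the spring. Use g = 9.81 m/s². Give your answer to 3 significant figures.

Measuring PE from the top of the relaxed spring, at max compression the cart has dropped H + x with zero KE, so:
mg(H + x) = ½kx²
½(6720)x² − (29.2)(9.81)x − (29.2)(9.81)(4.92) = 0
3360x² − 286.5x − 1409 = 0
x = [286.5 + √(82055 + 1.8942e+07)]/(2 × 3360) = 0.6917 m

x = 0.692 m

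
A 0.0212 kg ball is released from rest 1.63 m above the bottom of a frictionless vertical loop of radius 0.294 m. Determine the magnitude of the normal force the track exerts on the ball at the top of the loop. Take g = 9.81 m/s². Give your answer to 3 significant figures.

N = 1.27 N

Energy from release to top (height 2r): mgh = ½mv_top² + mg(2r)
v_top² = 2g(h − 2r) = 2(9.81)(1.63 − 0.5880) = 20.444 m²/s²
At the top, both N and weight point toward the centre: N + mg = mv_top²/r
N = m(v_top²/r − g) = 0.0212(20.444/0.294 − 9.81) = 1.266 N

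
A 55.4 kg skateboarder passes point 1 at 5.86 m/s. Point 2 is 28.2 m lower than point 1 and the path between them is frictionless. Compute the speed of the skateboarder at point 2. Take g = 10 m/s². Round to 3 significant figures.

v = 24.5 m/s

By conservation of mechanical energy, ½mv₀² + mgh = ½mv²
The mass cancels from both sides.
v² = v₀² + 2gh = (5.86)² + 2(10)(28.2) = 598.34
v = √598.34 = 24.46 m/s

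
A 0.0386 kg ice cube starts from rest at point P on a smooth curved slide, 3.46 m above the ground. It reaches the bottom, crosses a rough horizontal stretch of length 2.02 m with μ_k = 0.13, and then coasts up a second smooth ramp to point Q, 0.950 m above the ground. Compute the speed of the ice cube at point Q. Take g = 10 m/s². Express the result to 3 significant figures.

v = 6.70 m/s

Energy at P: mgh₁ = (0.0386)(10)(3.46) = 1.3356 J
Friction loss: W_f = μ_k mg d = 0.1014 J
At Q: ½mv² + mgh₂ = mgh₁ − W_f
½mv² = 1.3356 − 0.1014 − 0.36670 = 0.86750 J
v = √(2 × 0.86750/0.0386) = 6.704 m/s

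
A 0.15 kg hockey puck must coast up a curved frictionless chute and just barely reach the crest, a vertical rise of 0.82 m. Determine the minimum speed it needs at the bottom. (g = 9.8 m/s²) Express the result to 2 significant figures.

v = 4.0 m/s

At the top it is momentarily at rest, so all KE converts to PE: ½mv² = mgh
v = √(2gh) = √(2 × 9.8 × 0.82) = 4.009 m/s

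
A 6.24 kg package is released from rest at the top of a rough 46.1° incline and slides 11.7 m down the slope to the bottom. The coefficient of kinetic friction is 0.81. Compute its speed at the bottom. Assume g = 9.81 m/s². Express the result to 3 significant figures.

Taking the bottom as reference, mgh = ½mv² + μ_k N L with h = L sinθ, N = mg cosθ:
mgh = mgL sinθ = (6.24)(9.81)(11.7)sin46.1° = 516.06 J
W_f = μ_k mg cosθ · L = (0.81)(6.24)(9.81)cos46.1°·11.7 = 402.3 J
½mv² = 516.06 − 402.3 = 113.80 J
v = √(2 × 113.80/6.24) = 6.039 m/s

v = 6.04 m/s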